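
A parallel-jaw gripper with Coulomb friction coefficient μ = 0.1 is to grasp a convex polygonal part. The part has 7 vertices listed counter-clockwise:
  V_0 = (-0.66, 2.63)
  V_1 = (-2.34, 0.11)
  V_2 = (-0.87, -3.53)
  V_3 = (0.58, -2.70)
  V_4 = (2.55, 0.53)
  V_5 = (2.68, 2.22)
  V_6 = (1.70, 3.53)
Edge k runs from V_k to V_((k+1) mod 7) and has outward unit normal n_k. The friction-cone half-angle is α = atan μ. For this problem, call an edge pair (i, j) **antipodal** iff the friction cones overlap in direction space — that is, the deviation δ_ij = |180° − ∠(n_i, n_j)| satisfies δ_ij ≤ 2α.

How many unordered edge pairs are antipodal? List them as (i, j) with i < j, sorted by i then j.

count = 2; pairs: (0,3), (2,6)

α = atan 0.1 = 5.71°;  2α = 11.42°
n_0 = (-0.8321, +0.5547)
n_1 = (-0.9272, -0.3745)
n_2 = (+0.4968, -0.8679)
n_3 = (+0.8537, -0.5207)
n_4 = (+0.9971, -0.0767)
n_5 = (+0.8007, +0.5990)
n_6 = (-0.3563, +0.9344)
  (0,1): δ = 124.32°  ·
  (0,2): δ = 26.52°  ·
  (0,3): δ = 2.31°  ✓
  (0,4): δ = 29.29°  ·
  (0,5): δ = 70.49°  ·
  (0,6): δ = 144.56°  ·
  (1,2): δ = 82.20°  ·
  (1,3): δ = 53.37°  ·
  (1,4): δ = 26.39°  ·
  (1,5): δ = 14.81°  ·
  (1,6): δ = 88.88°  ·
  (2,3): δ = 151.17°  ·
  (2,4): δ = 124.19°  ·
  (2,5): δ = 82.99°  ·
  (2,6): δ = 8.91°  ✓
  (3,4): δ = 153.02°  ·
  (3,5): δ = 111.82°  ·
  (3,6): δ = 37.75°  ·
  (4,5): δ = 138.80°  ·
  (4,6): δ = 64.73°  ·
  (5,6): δ = 105.93°  ·
antipodal pairs: 2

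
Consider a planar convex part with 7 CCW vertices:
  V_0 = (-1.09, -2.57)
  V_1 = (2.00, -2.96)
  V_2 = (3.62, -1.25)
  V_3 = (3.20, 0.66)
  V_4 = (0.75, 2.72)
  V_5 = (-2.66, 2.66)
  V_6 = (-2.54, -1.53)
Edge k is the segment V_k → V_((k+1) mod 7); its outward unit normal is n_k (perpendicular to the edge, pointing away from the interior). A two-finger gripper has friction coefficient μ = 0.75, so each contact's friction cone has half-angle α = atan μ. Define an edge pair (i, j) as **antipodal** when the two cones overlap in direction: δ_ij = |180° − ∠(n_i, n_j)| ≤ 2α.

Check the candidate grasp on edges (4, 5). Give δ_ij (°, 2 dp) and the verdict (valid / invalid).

α = atan 0.75 = 36.87°;  2α = 73.74°
edge 4: e_4 = (-3.41, -0.06);  n_4 = (-0.0176, +0.9998)
edge 5: e_5 = (+0.12, -4.19);  n_5 = (-0.9996, -0.0286)
∠(n_4, n_5) = 90.63°
δ = |180° − 90.63°| = 89.37°
89.37° > 2α = 73.74°  →  invalid

δ = 89.37°, invalid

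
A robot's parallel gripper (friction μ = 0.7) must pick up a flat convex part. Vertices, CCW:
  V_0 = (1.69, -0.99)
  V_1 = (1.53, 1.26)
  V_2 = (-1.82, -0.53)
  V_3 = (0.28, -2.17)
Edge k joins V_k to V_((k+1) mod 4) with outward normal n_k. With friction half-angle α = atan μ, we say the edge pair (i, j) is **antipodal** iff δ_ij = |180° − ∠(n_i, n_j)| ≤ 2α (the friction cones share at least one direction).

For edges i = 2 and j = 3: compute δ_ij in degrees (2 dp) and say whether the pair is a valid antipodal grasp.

α = atan 0.7 = 34.99°;  2α = 69.98°
edge 2: e_2 = (+2.10, -1.64);  n_2 = (-0.6155, -0.7881)
edge 3: e_3 = (+1.41, +1.18);  n_3 = (+0.6418, -0.7669)
∠(n_2, n_3) = 77.91°
δ = |180° − 77.91°| = 102.09°
102.09° > 2α = 69.98°  →  invalid

δ = 102.09°, invalid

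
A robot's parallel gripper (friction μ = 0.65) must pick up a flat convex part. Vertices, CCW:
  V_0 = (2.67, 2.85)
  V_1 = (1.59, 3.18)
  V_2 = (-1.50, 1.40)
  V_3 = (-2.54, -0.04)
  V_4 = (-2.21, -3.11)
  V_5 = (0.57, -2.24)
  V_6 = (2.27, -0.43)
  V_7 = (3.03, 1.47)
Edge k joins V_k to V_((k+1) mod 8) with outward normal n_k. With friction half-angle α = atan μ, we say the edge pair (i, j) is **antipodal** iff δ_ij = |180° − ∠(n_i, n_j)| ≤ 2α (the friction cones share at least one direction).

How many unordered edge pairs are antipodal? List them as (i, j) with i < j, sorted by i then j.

count = 12; pairs: (0,4), (0,5), (1,4), (1,5), (1,6), (2,4), (2,5), (2,6), (2,7), (3,5), (3,6), (3,7)

α = atan 0.65 = 33.02°;  2α = 66.05°
n_0 = (+0.2922, +0.9564)
n_1 = (-0.4992, +0.8665)
n_2 = (-0.8107, +0.5855)
n_3 = (-0.9943, -0.1069)
n_4 = (+0.2987, -0.9544)
n_5 = (+0.7289, -0.6846)
n_6 = (+0.9285, -0.3714)
n_7 = (+0.9676, +0.2524)
  (0,1): δ = 133.07°  ·
  (0,2): δ = 108.85°  ·
  (0,3): δ = 66.87°  ·
  (0,4): δ = 34.37°  ✓
  (0,5): δ = 63.79°  ✓
  (0,6): δ = 85.19°  ·
  (0,7): δ = 121.61°  ·
  (1,2): δ = 155.78°  ·
  (1,3): δ = 113.81°  ·
  (1,4): δ = 12.57°  ✓
  (1,5): δ = 16.85°  ✓
  (1,6): δ = 38.25°  ✓
  (1,7): δ = 74.68°  ·
  (2,3): δ = 138.03°  ·
  (2,4): δ = 36.78°  ✓
  (2,5): δ = 7.37°  ✓
  (2,6): δ = 14.04°  ✓
  (2,7): δ = 50.46°  ✓
  (3,4): δ = 78.76°  ·
  (3,5): δ = 49.34°  ✓
  (3,6): δ = 27.94°  ✓
  (3,7): δ = 8.49°  ✓
  (4,5): δ = 150.58°  ·
  (4,6): δ = 129.18°  ·
  (4,7): δ = 92.76°  ·
  (5,6): δ = 158.60°  ·
  (5,7): δ = 122.17°  ·
  (6,7): δ = 143.58°  ·
antipodal pairs: 12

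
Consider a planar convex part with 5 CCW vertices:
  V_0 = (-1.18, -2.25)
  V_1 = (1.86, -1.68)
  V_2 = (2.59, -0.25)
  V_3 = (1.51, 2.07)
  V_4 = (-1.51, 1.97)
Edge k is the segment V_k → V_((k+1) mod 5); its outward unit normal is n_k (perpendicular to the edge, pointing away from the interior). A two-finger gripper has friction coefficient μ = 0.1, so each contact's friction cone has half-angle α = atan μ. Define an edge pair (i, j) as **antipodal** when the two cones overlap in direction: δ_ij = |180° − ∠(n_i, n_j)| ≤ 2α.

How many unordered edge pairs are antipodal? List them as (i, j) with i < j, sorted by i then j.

count = 1; pairs: (0,3)

α = atan 0.1 = 5.71°;  2α = 11.42°
n_0 = (+0.1843, -0.9829)
n_1 = (+0.8907, -0.4547)
n_2 = (+0.9066, +0.4220)
n_3 = (-0.0331, +0.9995)
n_4 = (-0.9970, -0.0780)
  (0,1): δ = 127.66°  ·
  (0,2): δ = 75.66°  ·
  (0,3): δ = 8.72°  ✓
  (0,4): δ = 83.85°  ·
  (1,2): δ = 127.99°  ·
  (1,3): δ = 61.06°  ·
  (1,4): δ = 31.52°  ·
  (2,3): δ = 113.07°  ·
  (2,4): δ = 20.49°  ·
  (3,4): δ = 87.43°  ·
antipodal pairs: 1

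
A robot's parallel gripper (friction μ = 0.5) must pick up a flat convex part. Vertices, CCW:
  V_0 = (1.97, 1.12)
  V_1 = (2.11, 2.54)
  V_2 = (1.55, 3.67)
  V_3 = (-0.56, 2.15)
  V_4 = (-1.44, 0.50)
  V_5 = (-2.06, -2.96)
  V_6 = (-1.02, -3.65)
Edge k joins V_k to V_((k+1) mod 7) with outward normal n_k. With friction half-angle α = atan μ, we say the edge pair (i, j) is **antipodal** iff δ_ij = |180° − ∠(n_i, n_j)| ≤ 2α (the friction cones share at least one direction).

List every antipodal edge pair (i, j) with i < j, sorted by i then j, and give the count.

α = atan 0.5 = 26.57°;  2α = 53.13°
n_0 = (+0.9952, -0.0981)
n_1 = (+0.8960, +0.4440)
n_2 = (-0.5845, +0.8114)
n_3 = (-0.8824, +0.4706)
n_4 = (-0.9843, +0.1764)
n_5 = (-0.5528, -0.8333)
n_6 = (+0.8473, -0.5311)
  (0,1): δ = 148.01°  ·
  (0,2): δ = 48.60°  ✓
  (0,3): δ = 22.44°  ✓
  (0,4): δ = 4.53°  ✓
  (0,5): δ = 62.07°  ·
  (0,6): δ = 153.55°  ·
  (1,2): δ = 80.59°  ·
  (1,3): δ = 54.43°  ·
  (1,4): δ = 36.52°  ✓
  (1,5): δ = 30.08°  ✓
  (1,6): δ = 121.56°  ·
  (2,3): δ = 153.84°  ·
  (2,4): δ = 135.93°  ·
  (2,5): δ = 69.33°  ·
  (2,6): δ = 22.15°  ✓
  (3,4): δ = 162.09°  ·
  (3,5): δ = 95.49°  ·
  (3,6): δ = 4.01°  ✓
  (4,5): δ = 113.40°  ·
  (4,6): δ = 21.92°  ✓
  (5,6): δ = 88.52°  ·
antipodal pairs: 8

count = 8; pairs: (0,2), (0,3), (0,4), (1,4), (1,5), (2,6), (3,6), (4,6)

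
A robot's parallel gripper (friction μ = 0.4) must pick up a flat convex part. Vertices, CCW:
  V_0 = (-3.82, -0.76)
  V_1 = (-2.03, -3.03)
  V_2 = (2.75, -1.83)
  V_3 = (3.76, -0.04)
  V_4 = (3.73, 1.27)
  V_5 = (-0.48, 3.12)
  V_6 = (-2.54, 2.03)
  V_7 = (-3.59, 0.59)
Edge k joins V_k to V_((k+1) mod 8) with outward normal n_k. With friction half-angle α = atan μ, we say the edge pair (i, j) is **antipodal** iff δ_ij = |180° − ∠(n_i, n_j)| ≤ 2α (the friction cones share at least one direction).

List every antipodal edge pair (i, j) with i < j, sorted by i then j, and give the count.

α = atan 0.4 = 21.80°;  2α = 43.60°
n_0 = (-0.7852, -0.6192)
n_1 = (+0.2435, -0.9699)
n_2 = (+0.8709, -0.4914)
n_3 = (+0.9997, +0.0229)
n_4 = (+0.4023, +0.9155)
n_5 = (-0.4677, +0.8839)
n_6 = (-0.8080, +0.5892)
n_7 = (-0.9858, +0.1680)
  (0,1): δ = 114.16°  ·
  (0,2): δ = 67.69°  ·
  (0,3): δ = 36.95°  ✓
  (0,4): δ = 28.02°  ✓
  (0,5): δ = 79.63°  ·
  (0,6): δ = 105.64°  ·
  (0,7): δ = 132.07°  ·
  (1,2): δ = 133.53°  ·
  (1,3): δ = 102.78°  ·
  (1,4): δ = 37.81°  ✓
  (1,5): δ = 13.79°  ✓
  (1,6): δ = 39.81°  ✓
  (1,7): δ = 66.24°  ·
  (2,3): δ = 149.25°  ·
  (2,4): δ = 84.29°  ·
  (2,5): δ = 32.68°  ✓
  (2,6): δ = 6.66°  ✓
  (2,7): δ = 19.77°  ✓
  (3,4): δ = 115.03°  ·
  (3,5): δ = 63.43°  ·
  (3,6): δ = 37.41°  ✓
  (3,7): δ = 10.98°  ✓
  (4,5): δ = 128.39°  ·
  (4,6): δ = 102.38°  ·
  (4,7): δ = 75.95°  ·
  (5,6): δ = 153.98°  ·
  (5,7): δ = 127.55°  ·
  (6,7): δ = 153.57°  ·
antipodal pairs: 10

count = 10; pairs: (0,3), (0,4), (1,4), (1,5), (1,6), (2,5), (2,6), (2,7), (3,6), (3,7)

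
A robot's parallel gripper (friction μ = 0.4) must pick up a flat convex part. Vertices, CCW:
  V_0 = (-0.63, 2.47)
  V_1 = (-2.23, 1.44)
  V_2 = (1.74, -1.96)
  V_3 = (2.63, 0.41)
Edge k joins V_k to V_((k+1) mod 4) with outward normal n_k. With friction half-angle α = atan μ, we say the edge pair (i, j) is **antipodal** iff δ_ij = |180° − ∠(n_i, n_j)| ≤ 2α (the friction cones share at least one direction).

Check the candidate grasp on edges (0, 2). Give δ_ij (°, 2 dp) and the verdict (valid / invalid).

δ = 36.65°, valid

α = atan 0.4 = 21.80°;  2α = 43.60°
edge 0: e_0 = (-1.60, -1.03);  n_0 = (-0.5413, +0.8408)
edge 2: e_2 = (+0.89, +2.37);  n_2 = (+0.9362, -0.3516)
∠(n_0, n_2) = 143.35°
δ = |180° − 143.35°| = 36.65°
36.65° ≤ 2α = 43.60°  →  valid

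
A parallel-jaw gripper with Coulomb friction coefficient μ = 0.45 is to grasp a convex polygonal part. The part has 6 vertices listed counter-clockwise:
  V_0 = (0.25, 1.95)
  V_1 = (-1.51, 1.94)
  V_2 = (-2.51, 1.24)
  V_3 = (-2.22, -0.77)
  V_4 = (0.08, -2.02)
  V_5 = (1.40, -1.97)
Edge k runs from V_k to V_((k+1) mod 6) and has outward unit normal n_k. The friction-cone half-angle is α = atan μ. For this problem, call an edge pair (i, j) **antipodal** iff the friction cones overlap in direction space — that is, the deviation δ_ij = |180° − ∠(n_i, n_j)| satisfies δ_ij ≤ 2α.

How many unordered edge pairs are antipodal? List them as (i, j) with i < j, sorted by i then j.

count = 5; pairs: (0,3), (0,4), (1,4), (2,5), (3,5)

α = atan 0.45 = 24.23°;  2α = 48.46°
n_0 = (-0.0057, +1.0000)
n_1 = (-0.5735, +0.8192)
n_2 = (-0.9898, -0.1428)
n_3 = (-0.4775, -0.8786)
n_4 = (+0.0379, -0.9993)
n_5 = (+0.9596, +0.2815)
  (0,1): δ = 145.33°  ·
  (0,2): δ = 82.12°  ·
  (0,3): δ = 28.85°  ✓
  (0,4): δ = 1.84°  ✓
  (0,5): δ = 106.02°  ·
  (1,2): δ = 116.78°  ·
  (1,3): δ = 63.52°  ·
  (1,4): δ = 32.82°  ✓
  (1,5): δ = 71.36°  ·
  (2,3): δ = 126.73°  ·
  (2,4): δ = 96.04°  ·
  (2,5): δ = 8.14°  ✓
  (3,4): δ = 149.31°  ·
  (3,5): δ = 45.13°  ✓
  (4,5): δ = 75.82°  ·
antipodal pairs: 5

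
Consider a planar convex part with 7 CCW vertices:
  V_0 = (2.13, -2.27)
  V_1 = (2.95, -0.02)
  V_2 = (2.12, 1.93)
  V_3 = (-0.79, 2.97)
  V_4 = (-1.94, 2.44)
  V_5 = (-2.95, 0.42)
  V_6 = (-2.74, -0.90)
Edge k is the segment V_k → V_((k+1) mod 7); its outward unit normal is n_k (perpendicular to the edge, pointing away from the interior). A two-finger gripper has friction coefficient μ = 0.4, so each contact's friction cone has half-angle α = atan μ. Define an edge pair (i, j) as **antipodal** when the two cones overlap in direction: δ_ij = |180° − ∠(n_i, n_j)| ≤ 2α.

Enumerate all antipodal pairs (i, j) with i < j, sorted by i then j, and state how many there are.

α = atan 0.4 = 21.80°;  2α = 43.60°
n_0 = (+0.9395, -0.3424)
n_1 = (+0.9201, +0.3916)
n_2 = (+0.3365, +0.9417)
n_3 = (-0.4186, +0.9082)
n_4 = (-0.8944, +0.4472)
n_5 = (-0.9876, -0.1571)
n_6 = (-0.2708, -0.9626)
  (0,1): δ = 136.92°  ·
  (0,2): δ = 89.64°  ·
  (0,3): δ = 45.23°  ·
  (0,4): δ = 6.54°  ✓
  (0,5): δ = 29.06°  ✓
  (0,6): δ = 94.31°  ·
  (1,2): δ = 132.72°  ·
  (1,3): δ = 88.31°  ·
  (1,4): δ = 49.62°  ·
  (1,5): δ = 14.02°  ✓
  (1,6): δ = 51.23°  ·
  (2,3): δ = 135.59°  ·
  (2,4): δ = 96.90°  ·
  (2,5): δ = 61.29°  ·
  (2,6): δ = 3.95°  ✓
  (3,4): δ = 141.31°  ·
  (3,5): δ = 105.70°  ·
  (3,6): δ = 40.46°  ✓
  (4,5): δ = 144.40°  ·
  (4,6): δ = 79.15°  ·
  (5,6): δ = 114.75°  ·
antipodal pairs: 5

count = 5; pairs: (0,4), (0,5), (1,5), (2,6), (3,6)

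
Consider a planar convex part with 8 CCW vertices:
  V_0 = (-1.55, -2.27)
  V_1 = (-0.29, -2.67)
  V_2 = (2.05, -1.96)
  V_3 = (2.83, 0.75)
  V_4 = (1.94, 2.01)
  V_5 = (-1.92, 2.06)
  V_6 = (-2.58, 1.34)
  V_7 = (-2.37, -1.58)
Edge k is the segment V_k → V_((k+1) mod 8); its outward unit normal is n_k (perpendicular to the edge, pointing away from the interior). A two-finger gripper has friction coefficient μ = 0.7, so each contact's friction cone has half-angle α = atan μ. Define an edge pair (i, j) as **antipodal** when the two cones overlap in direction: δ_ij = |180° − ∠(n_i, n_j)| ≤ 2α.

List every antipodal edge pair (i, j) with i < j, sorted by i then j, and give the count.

count = 11; pairs: (0,3), (0,4), (0,5), (1,4), (1,5), (2,5), (2,6), (2,7), (3,6), (3,7), (4,7)

α = atan 0.7 = 34.99°;  2α = 69.98°
n_0 = (-0.3026, -0.9531)
n_1 = (+0.2903, -0.9569)
n_2 = (+0.9610, -0.2766)
n_3 = (+0.8168, +0.5769)
n_4 = (+0.0130, +0.9999)
n_5 = (-0.7372, +0.6757)
n_6 = (-0.9974, -0.0717)
n_7 = (-0.6438, -0.7652)
  (0,1): δ = 145.51°  ·
  (0,2): δ = 88.44°  ·
  (0,3): δ = 37.15°  ✓
  (0,4): δ = 16.87°  ✓
  (0,5): δ = 65.10°  ✓
  (0,6): δ = 111.73°  ·
  (0,7): δ = 157.53°  ·
  (1,2): δ = 122.94°  ·
  (1,3): δ = 71.64°  ·
  (1,4): δ = 17.62°  ✓
  (1,5): δ = 30.61°  ✓
  (1,6): δ = 77.23°  ·
  (1,7): δ = 123.04°  ·
  (2,3): δ = 128.71°  ·
  (2,4): δ = 74.69°  ·
  (2,5): δ = 26.45°  ✓
  (2,6): δ = 20.17°  ✓
  (2,7): δ = 65.98°  ✓
  (3,4): δ = 125.98°  ·
  (3,5): δ = 77.75°  ·
  (3,6): δ = 31.12°  ✓
  (3,7): δ = 14.69°  ✓
  (4,5): δ = 131.77°  ·
  (4,6): δ = 85.14°  ·
  (4,7): δ = 39.34°  ✓
  (5,6): δ = 133.38°  ·
  (5,7): δ = 87.57°  ·
  (6,7): δ = 134.19°  ·
antipodal pairs: 11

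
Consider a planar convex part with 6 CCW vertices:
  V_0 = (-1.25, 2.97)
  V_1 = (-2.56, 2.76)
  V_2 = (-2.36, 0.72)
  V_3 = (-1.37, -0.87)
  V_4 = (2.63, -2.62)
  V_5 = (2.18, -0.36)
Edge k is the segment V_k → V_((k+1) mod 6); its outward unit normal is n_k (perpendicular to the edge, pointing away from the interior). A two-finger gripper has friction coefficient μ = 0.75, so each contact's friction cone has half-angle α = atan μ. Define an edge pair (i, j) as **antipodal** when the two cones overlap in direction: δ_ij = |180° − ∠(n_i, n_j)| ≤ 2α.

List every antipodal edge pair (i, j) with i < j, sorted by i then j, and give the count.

α = atan 0.75 = 36.87°;  2α = 73.74°
n_0 = (-0.1583, +0.9874)
n_1 = (-0.9952, -0.0976)
n_2 = (-0.8489, -0.5286)
n_3 = (-0.4008, -0.9162)
n_4 = (+0.9807, +0.1953)
n_5 = (+0.6966, +0.7175)
  (0,1): δ = 93.51°  ·
  (0,2): δ = 67.20°  ✓
  (0,3): δ = 32.74°  ✓
  (0,4): δ = 92.15°  ·
  (0,5): δ = 126.74°  ·
  (1,2): δ = 153.69°  ·
  (1,3): δ = 119.23°  ·
  (1,4): δ = 5.66°  ✓
  (1,5): δ = 40.25°  ✓
  (2,3): δ = 145.54°  ·
  (2,4): δ = 20.65°  ✓
  (2,5): δ = 13.94°  ✓
  (3,4): δ = 55.11°  ✓
  (3,5): δ = 20.52°  ✓
  (4,5): δ = 145.41°  ·
antipodal pairs: 8

count = 8; pairs: (0,2), (0,3), (1,4), (1,5), (2,4), (2,5), (3,4), (3,5)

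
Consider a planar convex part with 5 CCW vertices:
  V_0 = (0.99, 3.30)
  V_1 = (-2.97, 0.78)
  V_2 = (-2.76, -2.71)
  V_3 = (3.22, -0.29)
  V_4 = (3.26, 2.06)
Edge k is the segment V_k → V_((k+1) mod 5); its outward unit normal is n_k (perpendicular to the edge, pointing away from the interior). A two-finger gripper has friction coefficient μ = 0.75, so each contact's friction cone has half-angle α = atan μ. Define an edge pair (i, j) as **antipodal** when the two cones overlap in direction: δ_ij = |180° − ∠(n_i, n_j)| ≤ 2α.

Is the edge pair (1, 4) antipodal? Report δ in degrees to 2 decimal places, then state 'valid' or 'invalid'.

δ = 57.91°, valid

α = atan 0.75 = 36.87°;  2α = 73.74°
edge 1: e_1 = (+0.21, -3.49);  n_1 = (-0.9982, -0.0601)
edge 4: e_4 = (-2.27, +1.24);  n_4 = (+0.4794, +0.8776)
∠(n_1, n_4) = 122.09°
δ = |180° − 122.09°| = 57.91°
57.91° ≤ 2α = 73.74°  →  valid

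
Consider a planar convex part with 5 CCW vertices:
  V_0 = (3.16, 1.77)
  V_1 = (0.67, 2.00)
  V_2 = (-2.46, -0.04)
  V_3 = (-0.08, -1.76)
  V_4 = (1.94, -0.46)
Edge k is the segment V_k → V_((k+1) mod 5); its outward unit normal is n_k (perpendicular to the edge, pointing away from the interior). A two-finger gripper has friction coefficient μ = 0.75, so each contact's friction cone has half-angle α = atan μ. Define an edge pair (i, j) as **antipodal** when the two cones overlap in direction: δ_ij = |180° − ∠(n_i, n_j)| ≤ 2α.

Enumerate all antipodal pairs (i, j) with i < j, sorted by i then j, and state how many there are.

α = atan 0.75 = 36.87°;  2α = 73.74°
n_0 = (+0.0920, +0.9958)
n_1 = (-0.5460, +0.8378)
n_2 = (-0.5857, -0.8105)
n_3 = (+0.5412, -0.8409)
n_4 = (+0.8773, -0.4800)
  (0,1): δ = 141.63°  ·
  (0,2): δ = 30.58°  ✓
  (0,3): δ = 38.04°  ✓
  (0,4): δ = 66.59°  ✓
  (1,2): δ = 68.95°  ✓
  (1,3): δ = 0.33°  ✓
  (1,4): δ = 28.22°  ✓
  (2,3): δ = 111.38°  ·
  (2,4): δ = 82.83°  ·
  (3,4): δ = 151.45°  ·
antipodal pairs: 6

count = 6; pairs: (0,2), (0,3), (0,4), (1,2), (1,3), (1,4)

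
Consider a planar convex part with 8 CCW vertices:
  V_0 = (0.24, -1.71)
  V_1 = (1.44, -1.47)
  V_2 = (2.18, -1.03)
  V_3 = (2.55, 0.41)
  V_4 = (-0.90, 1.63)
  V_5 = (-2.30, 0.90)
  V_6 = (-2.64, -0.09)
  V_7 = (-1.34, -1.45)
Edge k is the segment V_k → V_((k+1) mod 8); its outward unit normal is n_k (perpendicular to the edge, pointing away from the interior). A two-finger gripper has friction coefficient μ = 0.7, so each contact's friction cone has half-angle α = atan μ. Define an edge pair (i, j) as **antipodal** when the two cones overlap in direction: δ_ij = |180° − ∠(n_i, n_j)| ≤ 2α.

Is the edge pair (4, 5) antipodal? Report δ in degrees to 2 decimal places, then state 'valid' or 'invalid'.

δ = 136.49°, invalid

α = atan 0.7 = 34.99°;  2α = 69.98°
edge 4: e_4 = (-1.40, -0.73);  n_4 = (-0.4623, +0.8867)
edge 5: e_5 = (-0.34, -0.99);  n_5 = (-0.9458, +0.3248)
∠(n_4, n_5) = 43.51°
δ = |180° − 43.51°| = 136.49°
136.49° > 2α = 69.98°  →  invalid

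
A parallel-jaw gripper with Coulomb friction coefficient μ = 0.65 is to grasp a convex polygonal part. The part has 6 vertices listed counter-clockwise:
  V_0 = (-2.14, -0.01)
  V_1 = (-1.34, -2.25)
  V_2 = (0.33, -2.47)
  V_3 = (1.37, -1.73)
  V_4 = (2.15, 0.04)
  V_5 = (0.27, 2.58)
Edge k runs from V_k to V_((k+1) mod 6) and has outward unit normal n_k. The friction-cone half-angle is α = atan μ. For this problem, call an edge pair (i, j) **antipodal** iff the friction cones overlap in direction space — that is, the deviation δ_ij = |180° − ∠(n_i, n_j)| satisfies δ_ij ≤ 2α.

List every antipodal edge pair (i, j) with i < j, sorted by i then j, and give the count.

count = 6; pairs: (0,3), (0,4), (1,4), (1,5), (2,5), (3,5)

α = atan 0.65 = 33.02°;  2α = 66.05°
n_0 = (-0.9417, -0.3363)
n_1 = (-0.1306, -0.9914)
n_2 = (+0.5798, -0.8148)
n_3 = (+0.9151, -0.4033)
n_4 = (+0.8038, +0.5949)
n_5 = (-0.7321, +0.6812)
  (0,1): δ = 117.16°  ·
  (0,2): δ = 74.22°  ·
  (0,3): δ = 43.44°  ✓
  (0,4): δ = 16.85°  ✓
  (0,5): δ = 117.41°  ·
  (1,2): δ = 137.06°  ·
  (1,3): δ = 106.28°  ·
  (1,4): δ = 45.99°  ✓
  (1,5): δ = 54.57°  ✓
  (2,3): δ = 149.22°  ·
  (2,4): δ = 88.93°  ·
  (2,5): δ = 11.63°  ✓
  (3,4): δ = 119.71°  ·
  (3,5): δ = 19.16°  ✓
  (4,5): δ = 79.45°  ·
antipodal pairs: 6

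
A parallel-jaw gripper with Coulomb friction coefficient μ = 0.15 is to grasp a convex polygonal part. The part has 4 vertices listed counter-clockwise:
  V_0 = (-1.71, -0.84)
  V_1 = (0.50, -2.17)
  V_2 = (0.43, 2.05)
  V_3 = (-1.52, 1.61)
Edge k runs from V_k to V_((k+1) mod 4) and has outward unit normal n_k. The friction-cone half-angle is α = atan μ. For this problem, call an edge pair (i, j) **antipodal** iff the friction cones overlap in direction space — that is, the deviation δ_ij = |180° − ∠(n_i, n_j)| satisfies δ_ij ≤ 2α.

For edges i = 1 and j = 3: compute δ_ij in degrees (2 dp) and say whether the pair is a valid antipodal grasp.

α = atan 0.15 = 8.53°;  2α = 17.06°
edge 1: e_1 = (-0.07, +4.22);  n_1 = (+0.9999, +0.0166)
edge 3: e_3 = (-0.19, -2.45);  n_3 = (-0.9970, +0.0773)
∠(n_1, n_3) = 174.62°
δ = |180° − 174.62°| = 5.38°
5.38° ≤ 2α = 17.06°  →  valid

δ = 5.38°, valid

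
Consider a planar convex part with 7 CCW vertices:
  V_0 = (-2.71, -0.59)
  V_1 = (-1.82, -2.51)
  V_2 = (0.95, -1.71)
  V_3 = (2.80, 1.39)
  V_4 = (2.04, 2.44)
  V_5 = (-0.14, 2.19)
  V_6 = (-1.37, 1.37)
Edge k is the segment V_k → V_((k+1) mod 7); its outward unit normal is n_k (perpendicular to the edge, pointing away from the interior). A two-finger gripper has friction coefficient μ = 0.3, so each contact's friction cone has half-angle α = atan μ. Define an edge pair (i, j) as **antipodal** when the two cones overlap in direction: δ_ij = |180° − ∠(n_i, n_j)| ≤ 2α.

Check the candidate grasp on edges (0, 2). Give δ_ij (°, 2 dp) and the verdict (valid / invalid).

δ = 55.70°, invalid

α = atan 0.3 = 16.70°;  2α = 33.40°
edge 0: e_0 = (+0.89, -1.92);  n_0 = (-0.9073, -0.4206)
edge 2: e_2 = (+1.85, +3.10);  n_2 = (+0.8587, -0.5125)
∠(n_0, n_2) = 124.30°
δ = |180° − 124.30°| = 55.70°
55.70° > 2α = 33.40°  →  invalid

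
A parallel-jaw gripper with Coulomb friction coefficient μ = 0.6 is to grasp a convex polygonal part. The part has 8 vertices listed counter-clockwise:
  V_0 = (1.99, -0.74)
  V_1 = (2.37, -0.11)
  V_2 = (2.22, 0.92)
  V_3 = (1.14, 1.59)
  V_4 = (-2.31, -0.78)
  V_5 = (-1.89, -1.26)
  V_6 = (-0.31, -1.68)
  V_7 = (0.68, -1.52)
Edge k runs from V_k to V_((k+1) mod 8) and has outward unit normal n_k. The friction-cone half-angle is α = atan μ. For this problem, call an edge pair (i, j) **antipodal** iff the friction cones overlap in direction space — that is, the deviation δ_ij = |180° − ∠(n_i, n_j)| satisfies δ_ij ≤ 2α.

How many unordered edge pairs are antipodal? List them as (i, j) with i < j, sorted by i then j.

count = 8; pairs: (0,3), (1,4), (2,4), (2,5), (2,6), (3,5), (3,6), (3,7)

α = atan 0.6 = 30.96°;  2α = 61.93°
n_0 = (+0.8563, -0.5165)
n_1 = (+0.9896, +0.1441)
n_2 = (+0.5272, +0.8498)
n_3 = (-0.5662, +0.8243)
n_4 = (-0.7526, -0.6585)
n_5 = (-0.2569, -0.9664)
n_6 = (+0.1595, -0.9872)
n_7 = (+0.5116, -0.8592)
  (0,1): δ = 140.62°  ·
  (0,2): δ = 90.72°  ·
  (0,3): δ = 24.42°  ✓
  (0,4): δ = 72.28°  ·
  (0,5): δ = 106.21°  ·
  (0,6): δ = 130.28°  ·
  (0,7): δ = 151.87°  ·
  (1,2): δ = 130.10°  ·
  (1,3): δ = 63.80°  ·
  (1,4): δ = 32.90°  ✓
  (1,5): δ = 66.83°  ·
  (1,6): δ = 90.89°  ·
  (1,7): δ = 112.48°  ·
  (2,3): δ = 113.70°  ·
  (2,4): δ = 17.00°  ✓
  (2,5): δ = 16.93°  ✓
  (2,6): δ = 40.99°  ✓
  (2,7): δ = 62.58°  ·
  (3,4): δ = 83.30°  ·
  (3,5): δ = 49.37°  ✓
  (3,6): δ = 25.31°  ✓
  (3,7): δ = 3.72°  ✓
  (4,5): δ = 146.07°  ·
  (4,6): δ = 122.01°  ·
  (4,7): δ = 100.42°  ·
  (5,6): δ = 155.93°  ·
  (5,7): δ = 134.34°  ·
  (6,7): δ = 158.41°  ·
antipodal pairs: 8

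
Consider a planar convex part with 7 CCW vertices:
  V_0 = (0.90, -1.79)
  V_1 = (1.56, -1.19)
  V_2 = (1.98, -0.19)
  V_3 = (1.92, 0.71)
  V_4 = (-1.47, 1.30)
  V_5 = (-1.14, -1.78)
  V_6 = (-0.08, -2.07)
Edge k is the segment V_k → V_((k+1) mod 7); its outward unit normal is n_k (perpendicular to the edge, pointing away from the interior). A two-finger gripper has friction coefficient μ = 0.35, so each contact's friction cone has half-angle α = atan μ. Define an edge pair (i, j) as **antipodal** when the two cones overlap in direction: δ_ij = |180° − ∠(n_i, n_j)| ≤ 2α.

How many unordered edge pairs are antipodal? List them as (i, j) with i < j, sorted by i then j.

count = 4; pairs: (1,4), (2,4), (3,5), (3,6)

α = atan 0.35 = 19.29°;  2α = 38.58°
n_0 = (+0.6727, -0.7399)
n_1 = (+0.9220, -0.3872)
n_2 = (+0.9978, +0.0665)
n_3 = (+0.1715, +0.9852)
n_4 = (-0.9943, -0.1065)
n_5 = (-0.2639, -0.9646)
n_6 = (+0.2747, -0.9615)
  (0,1): δ = 155.06°  ·
  (0,2): δ = 128.46°  ·
  (0,3): δ = 52.15°  ·
  (0,4): δ = 53.84°  ·
  (0,5): δ = 122.43°  ·
  (0,6): δ = 153.67°  ·
  (1,2): δ = 153.40°  ·
  (1,3): δ = 77.09°  ·
  (1,4): δ = 28.90°  ✓
  (1,5): δ = 97.48°  ·
  (1,6): δ = 128.73°  ·
  (2,3): δ = 103.69°  ·
  (2,4): δ = 2.30°  ✓
  (2,5): δ = 70.89°  ·
  (2,6): δ = 102.13°  ·
  (3,4): δ = 74.01°  ·
  (3,5): δ = 5.43°  ✓
  (3,6): δ = 25.82°  ✓
  (4,5): δ = 111.42°  ·
  (4,6): δ = 80.17°  ·
  (5,6): δ = 148.75°  ·
antipodal pairs: 4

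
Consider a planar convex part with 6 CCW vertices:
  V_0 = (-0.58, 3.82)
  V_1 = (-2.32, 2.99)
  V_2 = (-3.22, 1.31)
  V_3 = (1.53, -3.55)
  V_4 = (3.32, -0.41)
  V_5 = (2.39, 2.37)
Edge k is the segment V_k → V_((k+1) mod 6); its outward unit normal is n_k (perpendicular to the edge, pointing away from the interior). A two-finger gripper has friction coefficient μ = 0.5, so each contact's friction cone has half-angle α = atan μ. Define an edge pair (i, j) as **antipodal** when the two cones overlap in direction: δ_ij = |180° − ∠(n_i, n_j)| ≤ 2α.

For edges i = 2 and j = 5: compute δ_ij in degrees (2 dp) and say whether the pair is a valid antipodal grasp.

δ = 19.63°, valid

α = atan 0.5 = 26.57°;  2α = 53.13°
edge 2: e_2 = (+4.75, -4.86);  n_2 = (-0.7152, -0.6990)
edge 5: e_5 = (-2.97, +1.45);  n_5 = (+0.4387, +0.8986)
∠(n_2, n_5) = 160.37°
δ = |180° − 160.37°| = 19.63°
19.63° ≤ 2α = 53.13°  →  valid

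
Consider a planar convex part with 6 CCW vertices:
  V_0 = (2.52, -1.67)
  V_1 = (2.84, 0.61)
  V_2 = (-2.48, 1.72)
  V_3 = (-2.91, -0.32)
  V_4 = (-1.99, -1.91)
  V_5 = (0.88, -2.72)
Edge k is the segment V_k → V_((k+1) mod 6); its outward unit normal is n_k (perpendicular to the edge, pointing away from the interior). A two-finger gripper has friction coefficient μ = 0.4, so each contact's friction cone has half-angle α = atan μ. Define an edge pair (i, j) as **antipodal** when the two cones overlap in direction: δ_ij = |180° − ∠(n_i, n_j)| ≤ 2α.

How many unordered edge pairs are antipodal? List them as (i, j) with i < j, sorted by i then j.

α = atan 0.4 = 21.80°;  2α = 43.60°
n_0 = (+0.9903, -0.1390)
n_1 = (+0.2042, +0.9789)
n_2 = (-0.9785, +0.2063)
n_3 = (-0.8656, -0.5008)
n_4 = (-0.2716, -0.9624)
n_5 = (+0.5392, -0.8422)
  (0,1): δ = 93.80°  ·
  (0,2): δ = 3.91°  ✓
  (0,3): δ = 38.04°  ✓
  (0,4): δ = 82.23°  ·
  (0,5): δ = 130.62°  ·
  (1,2): δ = 90.12°  ·
  (1,3): δ = 48.16°  ·
  (1,4): δ = 3.98°  ✓
  (1,5): δ = 44.41°  ·
  (2,3): δ = 138.04°  ·
  (2,4): δ = 93.86°  ·
  (2,5): δ = 45.47°  ·
  (3,4): δ = 135.82°  ·
  (3,5): δ = 87.43°  ·
  (4,5): δ = 131.61°  ·
antipodal pairs: 3

count = 3; pairs: (0,2), (0,3), (1,4)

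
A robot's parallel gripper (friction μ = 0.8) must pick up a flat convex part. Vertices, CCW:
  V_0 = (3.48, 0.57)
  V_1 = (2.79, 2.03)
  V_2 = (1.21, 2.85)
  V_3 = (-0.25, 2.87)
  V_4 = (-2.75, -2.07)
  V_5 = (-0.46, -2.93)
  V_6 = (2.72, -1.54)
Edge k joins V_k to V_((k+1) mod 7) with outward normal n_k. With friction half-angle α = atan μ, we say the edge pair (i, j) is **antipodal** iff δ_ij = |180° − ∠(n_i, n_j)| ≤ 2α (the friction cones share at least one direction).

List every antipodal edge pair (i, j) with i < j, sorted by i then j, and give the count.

α = atan 0.8 = 38.66°;  2α = 77.32°
n_0 = (+0.9041, +0.4273)
n_1 = (+0.4606, +0.8876)
n_2 = (+0.0137, +0.9999)
n_3 = (-0.8922, +0.4515)
n_4 = (-0.3516, -0.9362)
n_5 = (+0.4005, -0.9163)
n_6 = (+0.9408, -0.3389)
  (0,1): δ = 142.72°  ·
  (0,2): δ = 116.08°  ·
  (0,3): δ = 52.14°  ✓
  (0,4): δ = 44.12°  ✓
  (0,5): δ = 88.31°  ·
  (0,6): δ = 134.90°  ·
  (1,2): δ = 153.36°  ·
  (1,3): δ = 89.41°  ·
  (1,4): δ = 6.85°  ✓
  (1,5): δ = 51.04°  ✓
  (1,6): δ = 97.62°  ·
  (2,3): δ = 116.06°  ·
  (2,4): δ = 19.80°  ✓
  (2,5): δ = 24.40°  ✓
  (2,6): δ = 70.98°  ✓
  (3,4): δ = 83.74°  ·
  (3,5): δ = 39.55°  ✓
  (3,6): δ = 7.03°  ✓
  (4,5): δ = 135.81°  ·
  (4,6): δ = 89.23°  ·
  (5,6): δ = 133.42°  ·
antipodal pairs: 9

count = 9; pairs: (0,3), (0,4), (1,4), (1,5), (2,4), (2,5), (2,6), (3,5), (3,6)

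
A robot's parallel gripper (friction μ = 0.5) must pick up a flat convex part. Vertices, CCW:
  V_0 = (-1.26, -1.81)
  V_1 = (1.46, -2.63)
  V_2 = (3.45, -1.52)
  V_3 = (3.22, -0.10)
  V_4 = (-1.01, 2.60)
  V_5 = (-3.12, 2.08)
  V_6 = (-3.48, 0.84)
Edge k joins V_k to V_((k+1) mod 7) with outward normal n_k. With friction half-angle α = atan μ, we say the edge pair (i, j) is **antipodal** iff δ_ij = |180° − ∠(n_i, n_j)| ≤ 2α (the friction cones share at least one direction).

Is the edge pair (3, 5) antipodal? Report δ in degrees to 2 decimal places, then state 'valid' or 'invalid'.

α = atan 0.5 = 26.57°;  2α = 53.13°
edge 3: e_3 = (-4.23, +2.70);  n_3 = (+0.5380, +0.8429)
edge 5: e_5 = (-0.36, -1.24);  n_5 = (-0.9603, +0.2788)
∠(n_3, n_5) = 106.36°
δ = |180° − 106.36°| = 73.64°
73.64° > 2α = 53.13°  →  invalid

δ = 73.64°, invalid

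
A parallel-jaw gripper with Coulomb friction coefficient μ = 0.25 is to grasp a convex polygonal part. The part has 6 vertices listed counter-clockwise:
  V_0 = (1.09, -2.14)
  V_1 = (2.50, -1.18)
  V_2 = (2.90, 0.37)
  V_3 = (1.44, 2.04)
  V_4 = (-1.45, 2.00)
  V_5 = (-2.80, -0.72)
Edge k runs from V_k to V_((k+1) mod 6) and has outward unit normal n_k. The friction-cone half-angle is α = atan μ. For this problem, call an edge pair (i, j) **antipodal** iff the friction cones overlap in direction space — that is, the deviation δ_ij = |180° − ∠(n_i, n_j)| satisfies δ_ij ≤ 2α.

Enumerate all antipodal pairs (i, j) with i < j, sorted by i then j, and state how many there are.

count = 2; pairs: (1,4), (3,5)

α = atan 0.25 = 14.04°;  2α = 28.07°
n_0 = (+0.5628, -0.8266)
n_1 = (+0.9683, -0.2499)
n_2 = (+0.7529, +0.6582)
n_3 = (-0.0138, +0.9999)
n_4 = (-0.8957, +0.4446)
n_5 = (-0.3429, -0.9394)
  (0,1): δ = 138.72°  ·
  (0,2): δ = 83.09°  ·
  (0,3): δ = 33.46°  ·
  (0,4): δ = 29.35°  ·
  (0,5): δ = 125.70°  ·
  (1,2): δ = 124.37°  ·
  (1,3): δ = 74.74°  ·
  (1,4): δ = 11.93°  ✓
  (1,5): δ = 84.42°  ·
  (2,3): δ = 130.37°  ·
  (2,4): δ = 67.56°  ·
  (2,5): δ = 28.78°  ·
  (3,4): δ = 117.19°  ·
  (3,5): δ = 20.85°  ✓
  (4,5): δ = 83.66°  ·
antipodal pairs: 2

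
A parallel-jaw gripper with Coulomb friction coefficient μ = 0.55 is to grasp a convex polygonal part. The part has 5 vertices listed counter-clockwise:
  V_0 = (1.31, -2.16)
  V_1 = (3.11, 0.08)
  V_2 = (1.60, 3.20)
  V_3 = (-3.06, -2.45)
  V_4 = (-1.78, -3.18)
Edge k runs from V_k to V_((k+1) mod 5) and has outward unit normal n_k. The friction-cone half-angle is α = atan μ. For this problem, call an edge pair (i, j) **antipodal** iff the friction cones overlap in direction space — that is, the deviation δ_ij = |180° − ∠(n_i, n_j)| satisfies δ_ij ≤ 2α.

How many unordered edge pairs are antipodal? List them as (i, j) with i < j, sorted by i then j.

α = atan 0.55 = 28.81°;  2α = 57.62°
n_0 = (+0.7795, -0.6264)
n_1 = (+0.9001, +0.4356)
n_2 = (-0.7715, +0.6363)
n_3 = (-0.4954, -0.8687)
n_4 = (+0.3135, -0.9496)
  (0,1): δ = 115.39°  ·
  (0,2): δ = 0.73°  ✓
  (0,3): δ = 99.09°  ·
  (0,4): δ = 147.05°  ·
  (1,2): δ = 65.34°  ·
  (1,3): δ = 34.48°  ✓
  (1,4): δ = 82.44°  ·
  (2,3): δ = 80.18°  ·
  (2,4): δ = 32.22°  ✓
  (3,4): δ = 132.04°  ·
antipodal pairs: 3

count = 3; pairs: (0,2), (1,3), (2,4)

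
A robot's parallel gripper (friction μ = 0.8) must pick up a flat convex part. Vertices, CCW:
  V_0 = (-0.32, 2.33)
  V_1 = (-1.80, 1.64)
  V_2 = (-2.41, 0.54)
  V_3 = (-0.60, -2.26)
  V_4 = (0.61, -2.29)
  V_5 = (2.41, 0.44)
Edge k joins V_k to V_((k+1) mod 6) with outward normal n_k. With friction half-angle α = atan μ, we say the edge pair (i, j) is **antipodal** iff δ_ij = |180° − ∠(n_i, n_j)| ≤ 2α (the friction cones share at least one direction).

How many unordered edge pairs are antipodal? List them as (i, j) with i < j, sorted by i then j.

α = atan 0.8 = 38.66°;  2α = 77.32°
n_0 = (-0.4226, +0.9063)
n_1 = (-0.8745, +0.4850)
n_2 = (-0.8398, -0.5429)
n_3 = (-0.0248, -0.9997)
n_4 = (+0.8349, -0.5505)
n_5 = (+0.5692, +0.8222)
  (0,1): δ = 144.01°  ·
  (0,2): δ = 82.12°  ·
  (0,3): δ = 26.42°  ✓
  (0,4): δ = 31.61°  ✓
  (0,5): δ = 120.31°  ·
  (1,2): δ = 118.11°  ·
  (1,3): δ = 62.41°  ✓
  (1,4): δ = 4.39°  ✓
  (1,5): δ = 84.32°  ·
  (2,3): δ = 124.30°  ·
  (2,4): δ = 66.28°  ✓
  (2,5): δ = 22.43°  ✓
  (3,4): δ = 121.98°  ·
  (3,5): δ = 33.27°  ✓
  (4,5): δ = 91.30°  ·
antipodal pairs: 7

count = 7; pairs: (0,3), (0,4), (1,3), (1,4), (2,4), (2,5), (3,5)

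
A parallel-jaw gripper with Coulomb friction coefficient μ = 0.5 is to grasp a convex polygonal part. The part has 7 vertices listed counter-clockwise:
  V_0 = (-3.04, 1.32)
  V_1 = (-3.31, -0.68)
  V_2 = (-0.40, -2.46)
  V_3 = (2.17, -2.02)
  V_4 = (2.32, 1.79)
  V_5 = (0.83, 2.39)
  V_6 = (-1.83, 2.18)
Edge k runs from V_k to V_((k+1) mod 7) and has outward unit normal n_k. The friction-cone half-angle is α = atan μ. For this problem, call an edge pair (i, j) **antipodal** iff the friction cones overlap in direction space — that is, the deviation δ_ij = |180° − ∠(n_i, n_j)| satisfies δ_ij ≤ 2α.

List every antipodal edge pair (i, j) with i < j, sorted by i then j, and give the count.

α = atan 0.5 = 26.57°;  2α = 53.13°
n_0 = (-0.9910, +0.1338)
n_1 = (-0.5218, -0.8531)
n_2 = (+0.1688, -0.9857)
n_3 = (+0.9992, -0.0393)
n_4 = (+0.3735, +0.9276)
n_5 = (-0.0787, +0.9969)
n_6 = (-0.5793, +0.8151)
  (0,1): δ = 113.77°  ·
  (0,2): δ = 72.60°  ·
  (0,3): δ = 5.43°  ✓
  (0,4): δ = 75.75°  ·
  (0,5): δ = 102.20°  ·
  (0,6): δ = 133.09°  ·
  (1,2): δ = 138.83°  ·
  (1,3): δ = 60.80°  ·
  (1,4): δ = 9.52°  ✓
  (1,5): δ = 35.97°  ✓
  (1,6): δ = 66.86°  ·
  (2,3): δ = 101.97°  ·
  (2,4): δ = 31.65°  ✓
  (2,5): δ = 5.20°  ✓
  (2,6): δ = 25.69°  ✓
  (3,4): δ = 109.68°  ·
  (3,5): δ = 83.23°  ·
  (3,6): δ = 52.34°  ✓
  (4,5): δ = 153.55°  ·
  (4,6): δ = 122.66°  ·
  (5,6): δ = 149.11°  ·
antipodal pairs: 7

count = 7; pairs: (0,3), (1,4), (1,5), (2,4), (2,5), (2,6), (3,6)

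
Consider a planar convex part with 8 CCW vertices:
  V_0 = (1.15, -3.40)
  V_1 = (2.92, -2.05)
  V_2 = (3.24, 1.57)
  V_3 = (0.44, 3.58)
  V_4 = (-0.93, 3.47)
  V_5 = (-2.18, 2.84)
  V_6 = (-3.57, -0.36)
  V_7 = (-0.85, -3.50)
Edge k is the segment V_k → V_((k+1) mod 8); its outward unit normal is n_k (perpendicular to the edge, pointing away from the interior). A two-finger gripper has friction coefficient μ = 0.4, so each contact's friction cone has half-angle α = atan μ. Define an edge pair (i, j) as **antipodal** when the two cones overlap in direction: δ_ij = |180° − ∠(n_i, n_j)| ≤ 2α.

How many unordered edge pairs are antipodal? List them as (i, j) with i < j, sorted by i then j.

count = 8; pairs: (0,3), (0,4), (0,5), (1,5), (2,6), (2,7), (3,7), (4,7)

α = atan 0.4 = 21.80°;  2α = 43.60°
n_0 = (+0.6064, -0.7951)
n_1 = (+0.9961, -0.0881)
n_2 = (+0.5832, +0.8124)
n_3 = (-0.0800, +0.9968)
n_4 = (-0.4501, +0.8930)
n_5 = (-0.9172, +0.3984)
n_6 = (-0.7558, -0.6547)
n_7 = (+0.0499, -0.9988)
  (0,1): δ = 132.38°  ·
  (0,2): δ = 73.01°  ·
  (0,3): δ = 32.74°  ✓
  (0,4): δ = 10.59°  ✓
  (0,5): δ = 29.19°  ✓
  (0,6): δ = 93.57°  ·
  (0,7): δ = 145.53°  ·
  (1,2): δ = 120.62°  ·
  (1,3): δ = 80.36°  ·
  (1,4): δ = 58.20°  ·
  (1,5): δ = 18.43°  ✓
  (1,6): δ = 45.95°  ·
  (1,7): δ = 97.91°  ·
  (2,3): δ = 139.74°  ·
  (2,4): δ = 117.58°  ·
  (2,5): δ = 77.81°  ·
  (2,6): δ = 13.43°  ✓
  (2,7): δ = 38.54°  ✓
  (3,4): δ = 157.84°  ·
  (3,5): δ = 118.07°  ·
  (3,6): δ = 53.69°  ·
  (3,7): δ = 1.73°  ✓
  (4,5): δ = 140.23°  ·
  (4,6): δ = 75.85°  ·
  (4,7): δ = 23.89°  ✓
  (5,6): δ = 115.62°  ·
  (5,7): δ = 63.66°  ·
  (6,7): δ = 128.04°  ·
antipodal pairs: 8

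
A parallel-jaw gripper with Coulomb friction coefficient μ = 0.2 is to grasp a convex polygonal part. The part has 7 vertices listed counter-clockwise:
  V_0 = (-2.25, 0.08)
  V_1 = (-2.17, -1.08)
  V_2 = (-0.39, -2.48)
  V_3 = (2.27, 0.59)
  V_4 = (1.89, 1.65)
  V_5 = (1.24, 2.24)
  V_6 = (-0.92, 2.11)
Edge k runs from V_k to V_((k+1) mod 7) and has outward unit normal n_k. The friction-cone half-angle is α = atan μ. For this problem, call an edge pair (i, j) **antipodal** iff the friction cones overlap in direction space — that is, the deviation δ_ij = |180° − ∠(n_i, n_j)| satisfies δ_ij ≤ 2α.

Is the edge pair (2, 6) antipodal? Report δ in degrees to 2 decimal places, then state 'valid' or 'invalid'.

α = atan 0.2 = 11.31°;  2α = 22.62°
edge 2: e_2 = (+2.66, +3.07);  n_2 = (+0.7558, -0.6548)
edge 6: e_6 = (-1.33, -2.03);  n_6 = (-0.8365, +0.5480)
∠(n_2, n_6) = 172.32°
δ = |180° − 172.32°| = 7.68°
7.68° ≤ 2α = 22.62°  →  valid

δ = 7.68°, valid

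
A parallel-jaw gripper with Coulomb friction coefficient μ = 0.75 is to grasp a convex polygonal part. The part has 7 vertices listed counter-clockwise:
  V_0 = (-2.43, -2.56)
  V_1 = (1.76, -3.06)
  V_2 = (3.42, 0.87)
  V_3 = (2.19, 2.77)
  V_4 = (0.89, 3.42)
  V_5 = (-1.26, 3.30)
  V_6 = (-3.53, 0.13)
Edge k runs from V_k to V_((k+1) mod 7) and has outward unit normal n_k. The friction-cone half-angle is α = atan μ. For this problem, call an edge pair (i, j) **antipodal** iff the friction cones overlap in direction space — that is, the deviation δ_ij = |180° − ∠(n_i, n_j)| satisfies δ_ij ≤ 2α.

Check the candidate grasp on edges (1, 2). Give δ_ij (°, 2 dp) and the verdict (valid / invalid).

δ = 124.18°, invalid

α = atan 0.75 = 36.87°;  2α = 73.74°
edge 1: e_1 = (+1.66, +3.93);  n_1 = (+0.9212, -0.3891)
edge 2: e_2 = (-1.23, +1.90);  n_2 = (+0.8395, +0.5434)
∠(n_1, n_2) = 55.82°
δ = |180° − 55.82°| = 124.18°
124.18° > 2α = 73.74°  →  invalid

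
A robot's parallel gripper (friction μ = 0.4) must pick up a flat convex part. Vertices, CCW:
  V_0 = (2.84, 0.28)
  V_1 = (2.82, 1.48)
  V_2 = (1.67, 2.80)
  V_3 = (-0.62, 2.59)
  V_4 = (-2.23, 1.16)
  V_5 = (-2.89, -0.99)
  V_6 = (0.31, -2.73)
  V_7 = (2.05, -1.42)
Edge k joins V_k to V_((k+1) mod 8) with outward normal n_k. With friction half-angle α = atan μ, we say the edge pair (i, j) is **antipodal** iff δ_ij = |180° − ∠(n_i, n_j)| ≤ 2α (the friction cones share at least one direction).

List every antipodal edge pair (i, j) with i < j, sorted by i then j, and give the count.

α = atan 0.4 = 21.80°;  2α = 43.60°
n_0 = (+0.9999, +0.0167)
n_1 = (+0.7540, +0.6569)
n_2 = (-0.0913, +0.9958)
n_3 = (-0.6641, +0.7477)
n_4 = (-0.9560, +0.2935)
n_5 = (-0.4777, -0.8785)
n_6 = (+0.6015, -0.7989)
n_7 = (+0.9069, -0.4214)
  (0,1): δ = 139.89°  ·
  (0,2): δ = 85.72°  ·
  (0,3): δ = 49.34°  ·
  (0,4): δ = 18.02°  ✓
  (0,5): δ = 60.51°  ·
  (0,6): δ = 126.02°  ·
  (0,7): δ = 154.12°  ·
  (1,2): δ = 125.82°  ·
  (1,3): δ = 89.45°  ·
  (1,4): δ = 58.13°  ·
  (1,5): δ = 20.40°  ✓
  (1,6): δ = 85.91°  ·
  (1,7): δ = 114.01°  ·
  (2,3): δ = 143.63°  ·
  (2,4): δ = 112.30°  ·
  (2,5): δ = 33.77°  ✓
  (2,6): δ = 31.74°  ✓
  (2,7): δ = 59.84°  ·
  (3,4): δ = 148.68°  ·
  (3,5): δ = 70.15°  ·
  (3,6): δ = 4.64°  ✓
  (3,7): δ = 23.46°  ✓
  (4,5): δ = 101.47°  ·
  (4,6): δ = 35.96°  ✓
  (4,7): δ = 7.86°  ✓
  (5,6): δ = 114.49°  ·
  (5,7): δ = 86.39°  ·
  (6,7): δ = 151.90°  ·
antipodal pairs: 8

count = 8; pairs: (0,4), (1,5), (2,5), (2,6), (3,6), (3,7), (4,6), (4,7)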